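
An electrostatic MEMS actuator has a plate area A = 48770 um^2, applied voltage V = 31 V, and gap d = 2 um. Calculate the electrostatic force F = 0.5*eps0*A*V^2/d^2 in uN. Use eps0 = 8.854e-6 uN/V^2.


Step 1: Identify parameters.
eps0 = 8.854e-6 uN/V^2, A = 48770 um^2, V = 31 V, d = 2 um
Step 2: Compute V^2 = 31^2 = 961
Step 3: Compute d^2 = 2^2 = 4
Step 4: F = 0.5 * 8.854e-6 * 48770 * 961 / 4
F = 51.871 uN


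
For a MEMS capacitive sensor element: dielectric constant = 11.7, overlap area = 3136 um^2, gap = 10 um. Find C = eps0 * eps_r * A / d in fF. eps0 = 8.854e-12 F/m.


Step 1: Convert area to m^2: A = 3136e-12 m^2
Step 2: Convert gap to m: d = 10e-6 m
Step 3: C = eps0 * eps_r * A / d
C = 8.854e-12 * 11.7 * 3136e-12 / 10e-6
Step 4: Convert to fF (multiply by 1e15).
C = 32.49 fF


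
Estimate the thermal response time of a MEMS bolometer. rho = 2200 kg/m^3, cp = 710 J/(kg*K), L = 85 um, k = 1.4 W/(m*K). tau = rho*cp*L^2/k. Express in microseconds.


Step 1: Convert L to m: L = 85e-6 m
Step 2: L^2 = (85e-6)^2 = 7.225e-09 m^2
Step 3: tau = 2200 * 710 * 7.225e-09 / 1.4 = 8.06103571e-03 s
Step 4: Convert to microseconds (multiply by 1e6).
tau = 8061.036 us


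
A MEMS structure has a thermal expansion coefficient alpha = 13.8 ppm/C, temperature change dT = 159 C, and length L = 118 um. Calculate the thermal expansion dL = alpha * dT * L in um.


Step 1: Convert CTE: alpha = 13.8 ppm/C = 13.8e-6 /C
Step 2: dL = 13.8e-6 * 159 * 118
dL = 0.2589 um


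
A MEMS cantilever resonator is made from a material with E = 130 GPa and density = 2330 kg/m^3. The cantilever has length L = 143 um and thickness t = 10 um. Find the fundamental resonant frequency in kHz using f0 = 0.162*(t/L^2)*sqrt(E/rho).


Step 1: Convert units to SI.
t_SI = 10e-6 m, L_SI = 143e-6 m
Step 2: Calculate sqrt(E/rho).
sqrt(130e9 / 2330) = 7469.54 m/s
Step 3: Compute f0.
f0 = 0.162 * 10e-6 / (143e-6)^2 * 7469.54 = 591748.0 Hz = 591.75 kHz


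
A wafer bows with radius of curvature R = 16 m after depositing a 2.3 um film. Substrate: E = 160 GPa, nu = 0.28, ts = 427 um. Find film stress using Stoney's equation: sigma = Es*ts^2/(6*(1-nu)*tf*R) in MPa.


Step 1: Compute numerator: Es * ts^2 = 160 * 427^2 = 29172640 (GPa*um^2)
Step 2: Compute denominator (R in um): 6*(1-nu)*tf*R = 6*0.72*2.3*16e6 = 158976000.0 (um^2)
Step 3: sigma (GPa) = 29172640 / 158976000.0 = 1.83503e-01 GPa
Step 4: Convert to MPa (x1000): sigma = 183.5 MPa


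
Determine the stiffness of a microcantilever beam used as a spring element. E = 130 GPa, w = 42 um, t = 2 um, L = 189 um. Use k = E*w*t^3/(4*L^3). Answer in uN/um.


Step 1: Convert E to consistent units (1 GPa = 1000 uN/um^2).
E = 130 GPa = 130000 uN/um^2
Step 2: Compute t^3 = 2^3 = 8
Step 3: Compute L^3 = 189^3 = 6751269
Step 4: k = 130000 * 42 * 8 / (4 * 6751269)
k = 1.6175 uN/um


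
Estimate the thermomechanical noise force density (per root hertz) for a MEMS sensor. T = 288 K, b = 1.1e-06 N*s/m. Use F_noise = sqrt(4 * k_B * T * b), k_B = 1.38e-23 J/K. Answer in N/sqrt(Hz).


Step 1: Compute 4 * k_B * T * b
= 4 * 1.38e-23 * 288 * 1.1e-06
= 1.7487e-26 N^2/Hz
Step 2: F_noise = sqrt(1.7487e-26)
F_noise = 1.32e-13 N/sqrt(Hz)


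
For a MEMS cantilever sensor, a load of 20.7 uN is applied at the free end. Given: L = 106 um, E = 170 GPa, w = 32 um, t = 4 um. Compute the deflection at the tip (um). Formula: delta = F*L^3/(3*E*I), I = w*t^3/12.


Step 1: Calculate the second moment of area.
I = w * t^3 / 12 = 32 * 4^3 / 12 = 170.6667 um^4
Step 2: Convert E to consistent units (1 GPa = 1000 uN/um^2).
E = 170 GPa = 170000 uN/um^2
Step 3: Calculate tip deflection.
delta = F * L^3 / (3 * E * I)
delta = 20.7 * 106^3 / (3 * 170000 * 170.6667)
delta = 0.2832 um


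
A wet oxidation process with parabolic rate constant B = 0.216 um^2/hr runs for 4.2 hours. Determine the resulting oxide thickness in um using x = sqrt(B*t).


Step 1: Compute B*t = 0.216 * 4.2 = 0.9072
Step 2: x = sqrt(0.9072)
x = 0.952 um


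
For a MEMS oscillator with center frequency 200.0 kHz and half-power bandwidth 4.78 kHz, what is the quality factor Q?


Step 1: Q = f0 / bandwidth
Step 2: Q = 200.0 / 4.78
Q = 41.8


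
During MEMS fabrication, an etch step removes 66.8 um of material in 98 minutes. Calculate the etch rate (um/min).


Step 1: Etch rate = depth / time
Step 2: rate = 66.8 / 98
rate = 0.682 um/min


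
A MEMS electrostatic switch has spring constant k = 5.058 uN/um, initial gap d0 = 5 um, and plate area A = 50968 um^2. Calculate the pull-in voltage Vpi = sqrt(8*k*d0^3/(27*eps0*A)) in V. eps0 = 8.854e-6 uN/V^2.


Step 1: Compute numerator: 8 * k * d0^3 = 8 * 5.058 * 5^3 = 5058.0
Step 2: Compute denominator: 27 * eps0 * A = 27 * 8.854e-6 * 50968 = 12.184308
Step 3: Vpi = sqrt(5058.0 / 12.184308)
Vpi = 20.37 V


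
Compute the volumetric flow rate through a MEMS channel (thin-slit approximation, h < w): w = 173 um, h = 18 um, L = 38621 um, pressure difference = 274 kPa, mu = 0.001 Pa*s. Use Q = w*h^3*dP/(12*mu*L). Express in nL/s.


Step 1: Convert all dimensions to SI (meters).
w = 173e-6 m, h = 18e-6 m, L = 38621e-6 m, dP = 274e3 Pa
Step 2: Q = w * h^3 * dP / (12 * mu * L)
Q = 173e-6 * (18e-6)^3 * 274e3 / (12 * 0.001 * 38621e-6) = 5.9649859e-10 m^3/s
Step 3: Convert Q from m^3/s to nL/s (1 m^3 = 1e12 nL, so multiply by 1e12).
Q = 596.499 nL/s


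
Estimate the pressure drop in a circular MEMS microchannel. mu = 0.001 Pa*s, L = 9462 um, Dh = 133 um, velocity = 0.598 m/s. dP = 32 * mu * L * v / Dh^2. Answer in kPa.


Step 1: Convert to SI: L = 9462e-6 m, Dh = 133e-6 m
Step 2: dP = 32 * 0.001 * 9462e-6 * 0.598 / (133e-6)^2
Step 3: dP = 10236.01 Pa
Step 4: Convert to kPa: dP = 10.24 kPa


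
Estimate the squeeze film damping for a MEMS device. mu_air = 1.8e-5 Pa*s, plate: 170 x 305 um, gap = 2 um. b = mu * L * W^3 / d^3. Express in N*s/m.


Step 1: Convert to SI.
L = 170e-6 m, W = 305e-6 m, d = 2e-6 m
Step 2: W^3 = (305e-6)^3 = 2.84e-11 m^3
Step 3: d^3 = (2e-6)^3 = 8.00e-18 m^3
Step 4: b = 1.8e-5 * 170e-6 * 2.84e-11 / 8.00e-18
b = 1.09e-02 N*s/m


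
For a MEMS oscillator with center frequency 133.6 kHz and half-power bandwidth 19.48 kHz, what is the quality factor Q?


Step 1: Q = f0 / bandwidth
Step 2: Q = 133.6 / 19.48
Q = 6.9


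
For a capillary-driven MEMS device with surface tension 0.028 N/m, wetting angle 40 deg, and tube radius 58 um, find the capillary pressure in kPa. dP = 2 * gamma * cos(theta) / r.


Step 1: cos(40 deg) = 0.766
Step 2: Convert r to m: r = 58e-6 m
Step 3: dP = 2 * 0.028 * 0.766 / 58e-6 = 739.6 Pa
Step 4: Convert Pa to kPa (divide by 1000).
dP = 0.74 kPa


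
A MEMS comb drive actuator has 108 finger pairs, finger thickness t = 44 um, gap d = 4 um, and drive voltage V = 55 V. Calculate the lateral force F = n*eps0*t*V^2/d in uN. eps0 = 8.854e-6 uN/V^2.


Step 1: Parameters: n=108, eps0=8.854e-6 uN/V^2, t=44 um, V=55 V, d=4 um
Step 2: V^2 = 3025
Step 3: F = 108 * 8.854e-6 * 44 * 3025 / 4
F = 31.819 uN


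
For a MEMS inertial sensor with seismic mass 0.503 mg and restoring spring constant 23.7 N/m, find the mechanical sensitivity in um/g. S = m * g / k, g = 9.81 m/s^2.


Step 1: Convert mass: m = 0.503 mg = 5.03e-07 kg
Step 2: S = m * g / k = 5.03e-07 * 9.81 / 23.7
Step 3: S = 2.08e-07 m/g
Step 4: Convert to um/g: S = 0.208 um/g


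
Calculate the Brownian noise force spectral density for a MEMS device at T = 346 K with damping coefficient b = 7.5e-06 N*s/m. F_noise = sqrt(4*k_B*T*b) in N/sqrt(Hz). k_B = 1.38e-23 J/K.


Step 1: Compute 4 * k_B * T * b
= 4 * 1.38e-23 * 346 * 7.5e-06
= 1.4324e-25 N^2/Hz
Step 2: F_noise = sqrt(1.4324e-25)
F_noise = 3.78e-13 N/sqrt(Hz)


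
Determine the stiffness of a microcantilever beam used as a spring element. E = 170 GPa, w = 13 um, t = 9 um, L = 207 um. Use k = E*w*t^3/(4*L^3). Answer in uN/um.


Step 1: Convert E to consistent units (1 GPa = 1000 uN/um^2).
E = 170 GPa = 170000 uN/um^2
Step 2: Compute t^3 = 9^3 = 729
Step 3: Compute L^3 = 207^3 = 8869743
Step 4: k = 170000 * 13 * 729 / (4 * 8869743)
k = 45.4097 uN/um


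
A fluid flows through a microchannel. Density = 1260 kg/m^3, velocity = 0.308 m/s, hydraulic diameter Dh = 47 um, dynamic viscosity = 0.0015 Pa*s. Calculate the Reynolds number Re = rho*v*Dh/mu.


Step 1: Convert Dh to meters: Dh = 47e-6 m
Step 2: Re = rho * v * Dh / mu
Re = 1260 * 0.308 * 47e-6 / 0.0015
Re = 12.16


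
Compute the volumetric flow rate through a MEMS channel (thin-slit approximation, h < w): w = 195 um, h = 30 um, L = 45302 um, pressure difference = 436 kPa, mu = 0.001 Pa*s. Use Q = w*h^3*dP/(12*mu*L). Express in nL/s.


Step 1: Convert all dimensions to SI (meters).
w = 195e-6 m, h = 30e-6 m, L = 45302e-6 m, dP = 436e3 Pa
Step 2: Q = w * h^3 * dP / (12 * mu * L)
Q = 195e-6 * (30e-6)^3 * 436e3 / (12 * 0.001 * 45302e-6) = 4.22266125e-09 m^3/s
Step 3: Convert Q from m^3/s to nL/s (1 m^3 = 1e12 nL, so multiply by 1e12).
Q = 4222.661 nL/s


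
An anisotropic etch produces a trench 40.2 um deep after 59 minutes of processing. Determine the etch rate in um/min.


Step 1: Etch rate = depth / time
Step 2: rate = 40.2 / 59
rate = 0.681 um/min


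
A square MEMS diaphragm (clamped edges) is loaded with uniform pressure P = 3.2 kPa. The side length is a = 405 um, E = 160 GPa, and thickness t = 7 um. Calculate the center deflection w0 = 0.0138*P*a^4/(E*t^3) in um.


Step 1: Convert pressure to compatible units (E is in GPa, so P in GPa).
P = 3.2 kPa = 3.2e-6 GPa
Step 2: Compute numerator: 0.0138 * P * a^4.
a^4 = 405^4 = 26904200625
numerator = 0.0138 * 3.2e-6 * 26904200625 = 1.1881e+03
Step 3: Compute denominator: E * t^3 = 160 * 7^3 = 54880
Step 4: w0 = numerator / denominator = 1.1881e+03 / 54880 = 0.0216 um


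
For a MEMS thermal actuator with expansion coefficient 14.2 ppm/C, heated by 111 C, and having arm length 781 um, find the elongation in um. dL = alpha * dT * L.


Step 1: Convert CTE: alpha = 14.2 ppm/C = 14.2e-6 /C
Step 2: dL = 14.2e-6 * 111 * 781
dL = 1.231 um


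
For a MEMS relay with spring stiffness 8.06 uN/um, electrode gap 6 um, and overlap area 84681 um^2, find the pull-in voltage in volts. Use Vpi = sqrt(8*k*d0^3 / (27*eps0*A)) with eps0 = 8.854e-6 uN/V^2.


Step 1: Compute numerator: 8 * k * d0^3 = 8 * 8.06 * 6^3 = 13927.68
Step 2: Compute denominator: 27 * eps0 * A = 27 * 8.854e-6 * 84681 = 20.24367
Step 3: Vpi = sqrt(13927.68 / 20.24367)
Vpi = 26.23 V


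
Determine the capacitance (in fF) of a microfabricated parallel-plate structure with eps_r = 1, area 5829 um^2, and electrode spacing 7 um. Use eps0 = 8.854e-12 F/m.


Step 1: Convert area to m^2: A = 5829e-12 m^2
Step 2: Convert gap to m: d = 7e-6 m
Step 3: C = eps0 * eps_r * A / d
C = 8.854e-12 * 1 * 5829e-12 / 7e-6
Step 4: Convert to fF (multiply by 1e15).
C = 7.37 fF


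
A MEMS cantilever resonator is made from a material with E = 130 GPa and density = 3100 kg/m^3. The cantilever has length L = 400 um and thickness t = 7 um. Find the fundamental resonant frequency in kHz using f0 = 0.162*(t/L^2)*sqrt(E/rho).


Step 1: Convert units to SI.
t_SI = 7e-6 m, L_SI = 400e-6 m
Step 2: Calculate sqrt(E/rho).
sqrt(130e9 / 3100) = 6475.76 m/s
Step 3: Compute f0.
f0 = 0.162 * 7e-6 / (400e-6)^2 * 6475.76 = 45896.9 Hz = 45.9 kHz


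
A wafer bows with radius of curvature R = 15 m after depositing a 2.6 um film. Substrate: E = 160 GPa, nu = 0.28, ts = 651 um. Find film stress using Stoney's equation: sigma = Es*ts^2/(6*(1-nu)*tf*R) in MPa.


Step 1: Compute numerator: Es * ts^2 = 160 * 651^2 = 67808160 (GPa*um^2)
Step 2: Compute denominator (R in um): 6*(1-nu)*tf*R = 6*0.72*2.6*15e6 = 168480000.0 (um^2)
Step 3: sigma (GPa) = 67808160 / 168480000.0 = 4.0247e-01 GPa
Step 4: Convert to MPa (x1000): sigma = 402.5 MPa


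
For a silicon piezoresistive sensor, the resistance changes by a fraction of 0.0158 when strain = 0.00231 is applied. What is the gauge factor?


Step 1: Identify values.
dR/R = 0.0158, strain = 0.00231
Step 2: GF = (dR/R) / strain = 0.0158 / 0.00231
GF = 6.8


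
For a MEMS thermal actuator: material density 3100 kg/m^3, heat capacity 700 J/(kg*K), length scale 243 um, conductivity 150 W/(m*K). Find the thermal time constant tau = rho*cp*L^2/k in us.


Step 1: Convert L to m: L = 243e-6 m
Step 2: L^2 = (243e-6)^2 = 5.9049e-08 m^2
Step 3: tau = 3100 * 700 * 5.9049e-08 / 150 = 8.542422e-04 s
Step 4: Convert to microseconds (multiply by 1e6).
tau = 854.242 us


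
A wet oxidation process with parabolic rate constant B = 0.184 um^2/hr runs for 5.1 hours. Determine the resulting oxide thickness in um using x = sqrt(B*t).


Step 1: Compute B*t = 0.184 * 5.1 = 0.9384
Step 2: x = sqrt(0.9384)
x = 0.969 um


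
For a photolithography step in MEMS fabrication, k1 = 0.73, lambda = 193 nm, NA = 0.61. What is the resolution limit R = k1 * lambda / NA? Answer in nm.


Step 1: Identify values: k1 = 0.73, lambda = 193 nm, NA = 0.61
Step 2: R = k1 * lambda / NA
R = 0.73 * 193 / 0.61
R = 231.0 nm


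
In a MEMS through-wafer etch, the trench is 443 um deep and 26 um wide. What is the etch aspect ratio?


Step 1: AR = depth / width
Step 2: AR = 443 / 26
AR = 17.0


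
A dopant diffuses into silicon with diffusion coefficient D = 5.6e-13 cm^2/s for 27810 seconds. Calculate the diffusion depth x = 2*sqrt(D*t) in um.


Step 1: Compute D*t = 5.6e-13 * 27810 = 1.55736e-08 cm^2
Step 2: sqrt(D*t) = 1.24794e-04 cm
Step 3: x = 2 * 1.24794e-04 cm = 2.49588e-04 cm
Step 4: Convert to um (1 cm = 1e4 um): x = 2.496 um


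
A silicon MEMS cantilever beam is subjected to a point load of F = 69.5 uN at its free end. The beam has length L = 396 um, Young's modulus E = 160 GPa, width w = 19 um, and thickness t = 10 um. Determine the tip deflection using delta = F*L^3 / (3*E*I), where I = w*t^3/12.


Step 1: Calculate the second moment of area.
I = w * t^3 / 12 = 19 * 10^3 / 12 = 1583.3333 um^4
Step 2: Convert E to consistent units (1 GPa = 1000 uN/um^2).
E = 160 GPa = 160000 uN/um^2
Step 3: Calculate tip deflection.
delta = F * L^3 / (3 * E * I)
delta = 69.5 * 396^3 / (3 * 160000 * 1583.3333)
delta = 5.6788 um


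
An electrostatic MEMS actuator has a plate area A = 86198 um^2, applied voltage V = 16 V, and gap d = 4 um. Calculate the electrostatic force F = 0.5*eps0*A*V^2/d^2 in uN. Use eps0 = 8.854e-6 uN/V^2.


Step 1: Identify parameters.
eps0 = 8.854e-6 uN/V^2, A = 86198 um^2, V = 16 V, d = 4 um
Step 2: Compute V^2 = 16^2 = 256
Step 3: Compute d^2 = 4^2 = 16
Step 4: F = 0.5 * 8.854e-6 * 86198 * 256 / 16
F = 6.106 uN


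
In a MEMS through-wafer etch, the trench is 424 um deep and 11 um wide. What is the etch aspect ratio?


Step 1: AR = depth / width
Step 2: AR = 424 / 11
AR = 38.5


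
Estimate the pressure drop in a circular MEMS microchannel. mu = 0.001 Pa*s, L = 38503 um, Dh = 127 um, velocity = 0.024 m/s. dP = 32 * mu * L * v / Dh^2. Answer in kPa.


Step 1: Convert to SI: L = 38503e-6 m, Dh = 127e-6 m
Step 2: dP = 32 * 0.001 * 38503e-6 * 0.024 / (127e-6)^2
Step 3: dP = 1833.36 Pa
Step 4: Convert to kPa: dP = 1.83 kPa


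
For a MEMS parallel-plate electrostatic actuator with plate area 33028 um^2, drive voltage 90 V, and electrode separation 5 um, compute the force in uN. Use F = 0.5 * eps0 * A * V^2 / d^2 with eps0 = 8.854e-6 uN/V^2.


Step 1: Identify parameters.
eps0 = 8.854e-6 uN/V^2, A = 33028 um^2, V = 90 V, d = 5 um
Step 2: Compute V^2 = 90^2 = 8100
Step 3: Compute d^2 = 5^2 = 25
Step 4: F = 0.5 * 8.854e-6 * 33028 * 8100 / 25
F = 47.374 uN


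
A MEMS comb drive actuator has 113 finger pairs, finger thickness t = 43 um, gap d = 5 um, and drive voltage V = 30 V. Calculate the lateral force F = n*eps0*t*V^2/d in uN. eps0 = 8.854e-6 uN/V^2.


Step 1: Parameters: n=113, eps0=8.854e-6 uN/V^2, t=43 um, V=30 V, d=5 um
Step 2: V^2 = 900
Step 3: F = 113 * 8.854e-6 * 43 * 900 / 5
F = 7.744 uN


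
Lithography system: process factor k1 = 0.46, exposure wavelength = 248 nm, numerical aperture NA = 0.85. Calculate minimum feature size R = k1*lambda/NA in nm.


Step 1: Identify values: k1 = 0.46, lambda = 248 nm, NA = 0.85
Step 2: R = k1 * lambda / NA
R = 0.46 * 248 / 0.85
R = 134.2 nm


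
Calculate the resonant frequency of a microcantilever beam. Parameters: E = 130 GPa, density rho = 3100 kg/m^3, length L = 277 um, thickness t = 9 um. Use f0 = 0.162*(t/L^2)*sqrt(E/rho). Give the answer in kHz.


Step 1: Convert units to SI.
t_SI = 9e-6 m, L_SI = 277e-6 m
Step 2: Calculate sqrt(E/rho).
sqrt(130e9 / 3100) = 6475.76 m/s
Step 3: Compute f0.
f0 = 0.162 * 9e-6 / (277e-6)^2 * 6475.76 = 123052.0 Hz = 123.05 kHz


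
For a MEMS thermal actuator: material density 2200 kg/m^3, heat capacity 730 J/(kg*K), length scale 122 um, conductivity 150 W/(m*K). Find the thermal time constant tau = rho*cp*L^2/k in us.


Step 1: Convert L to m: L = 122e-6 m
Step 2: L^2 = (122e-6)^2 = 1.4884e-08 m^2
Step 3: tau = 2200 * 730 * 1.4884e-08 / 150 = 1.5935803e-04 s
Step 4: Convert to microseconds (multiply by 1e6).
tau = 159.358 us


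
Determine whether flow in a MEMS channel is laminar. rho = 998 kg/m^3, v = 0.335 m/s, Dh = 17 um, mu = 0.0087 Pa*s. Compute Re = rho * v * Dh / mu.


Step 1: Convert Dh to meters: Dh = 17e-6 m
Step 2: Re = rho * v * Dh / mu
Re = 998 * 0.335 * 17e-6 / 0.0087
Re = 0.653
Since Re = 0.653 is below ~2300, the flow is laminar.


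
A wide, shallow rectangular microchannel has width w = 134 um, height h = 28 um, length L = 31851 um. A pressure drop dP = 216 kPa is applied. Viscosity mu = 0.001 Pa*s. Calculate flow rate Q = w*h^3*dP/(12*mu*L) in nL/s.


Step 1: Convert all dimensions to SI (meters).
w = 134e-6 m, h = 28e-6 m, L = 31851e-6 m, dP = 216e3 Pa
Step 2: Q = w * h^3 * dP / (12 * mu * L)
Q = 134e-6 * (28e-6)^3 * 216e3 / (12 * 0.001 * 31851e-6) = 1.66237242e-09 m^3/s
Step 3: Convert Q from m^3/s to nL/s (1 m^3 = 1e12 nL, so multiply by 1e12).
Q = 1662.372 nL/s


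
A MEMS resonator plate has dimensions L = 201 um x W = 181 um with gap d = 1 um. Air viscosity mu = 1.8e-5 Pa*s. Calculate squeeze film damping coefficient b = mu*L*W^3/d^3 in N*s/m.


Step 1: Convert to SI.
L = 201e-6 m, W = 181e-6 m, d = 1e-6 m
Step 2: W^3 = (181e-6)^3 = 5.93e-12 m^3
Step 3: d^3 = (1e-6)^3 = 1.00e-18 m^3
Step 4: b = 1.8e-5 * 201e-6 * 5.93e-12 / 1.00e-18
b = 2.15e-02 N*s/m


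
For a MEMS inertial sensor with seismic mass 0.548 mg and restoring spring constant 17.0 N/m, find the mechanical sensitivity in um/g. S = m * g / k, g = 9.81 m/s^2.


Step 1: Convert mass: m = 0.548 mg = 5.48e-07 kg
Step 2: S = m * g / k = 5.48e-07 * 9.81 / 17.0
Step 3: S = 3.16e-07 m/g
Step 4: Convert to um/g: S = 0.316 um/g


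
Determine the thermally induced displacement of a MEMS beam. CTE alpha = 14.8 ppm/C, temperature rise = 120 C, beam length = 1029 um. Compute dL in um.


Step 1: Convert CTE: alpha = 14.8 ppm/C = 14.8e-6 /C
Step 2: dL = 14.8e-6 * 120 * 1029
dL = 1.8275 um


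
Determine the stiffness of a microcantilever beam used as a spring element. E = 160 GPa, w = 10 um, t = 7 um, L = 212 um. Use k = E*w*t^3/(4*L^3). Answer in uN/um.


Step 1: Convert E to consistent units (1 GPa = 1000 uN/um^2).
E = 160 GPa = 160000 uN/um^2
Step 2: Compute t^3 = 7^3 = 343
Step 3: Compute L^3 = 212^3 = 9528128
Step 4: k = 160000 * 10 * 343 / (4 * 9528128)
k = 14.3995 uN/um


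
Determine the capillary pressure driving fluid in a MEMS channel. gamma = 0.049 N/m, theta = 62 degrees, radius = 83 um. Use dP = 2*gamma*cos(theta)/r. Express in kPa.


Step 1: cos(62 deg) = 0.4695
Step 2: Convert r to m: r = 83e-6 m
Step 3: dP = 2 * 0.049 * 0.4695 / 83e-6 = 554.3 Pa
Step 4: Convert Pa to kPa (divide by 1000).
dP = 0.55 kPa


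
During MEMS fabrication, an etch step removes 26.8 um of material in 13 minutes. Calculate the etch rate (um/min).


Step 1: Etch rate = depth / time
Step 2: rate = 26.8 / 13
rate = 2.062 um/min


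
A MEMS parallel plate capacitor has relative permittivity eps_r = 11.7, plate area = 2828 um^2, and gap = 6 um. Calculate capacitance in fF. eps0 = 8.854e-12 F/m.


Step 1: Convert area to m^2: A = 2828e-12 m^2
Step 2: Convert gap to m: d = 6e-6 m
Step 3: C = eps0 * eps_r * A / d
C = 8.854e-12 * 11.7 * 2828e-12 / 6e-6
Step 4: Convert to fF (multiply by 1e15).
C = 48.83 fF


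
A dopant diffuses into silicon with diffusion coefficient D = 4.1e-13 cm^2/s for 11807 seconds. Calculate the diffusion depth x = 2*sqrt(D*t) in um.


Step 1: Compute D*t = 4.1e-13 * 11807 = 4.84087e-09 cm^2
Step 2: sqrt(D*t) = 6.95764e-05 cm
Step 3: x = 2 * 6.95764e-05 cm = 1.391528e-04 cm
Step 4: Convert to um (1 cm = 1e4 um): x = 1.392 um


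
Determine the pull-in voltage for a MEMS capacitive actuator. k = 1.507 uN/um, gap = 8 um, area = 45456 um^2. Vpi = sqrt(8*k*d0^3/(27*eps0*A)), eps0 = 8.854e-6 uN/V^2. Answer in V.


Step 1: Compute numerator: 8 * k * d0^3 = 8 * 1.507 * 8^3 = 6172.672
Step 2: Compute denominator: 27 * eps0 * A = 27 * 8.854e-6 * 45456 = 10.86662
Step 3: Vpi = sqrt(6172.672 / 10.86662)
Vpi = 23.83 V


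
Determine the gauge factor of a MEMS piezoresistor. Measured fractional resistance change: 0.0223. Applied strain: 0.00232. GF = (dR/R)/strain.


Step 1: Identify values.
dR/R = 0.0223, strain = 0.00232
Step 2: GF = (dR/R) / strain = 0.0223 / 0.00232
GF = 9.6


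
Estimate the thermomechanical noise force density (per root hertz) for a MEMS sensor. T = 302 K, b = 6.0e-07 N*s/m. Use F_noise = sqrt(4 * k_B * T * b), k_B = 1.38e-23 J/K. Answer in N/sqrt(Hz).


Step 1: Compute 4 * k_B * T * b
= 4 * 1.38e-23 * 302 * 6.0e-07
= 1.0002e-26 N^2/Hz
Step 2: F_noise = sqrt(1.0002e-26)
F_noise = 1.00e-13 N/sqrt(Hz)


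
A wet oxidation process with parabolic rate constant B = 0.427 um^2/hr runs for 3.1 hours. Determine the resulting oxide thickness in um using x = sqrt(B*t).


Step 1: Compute B*t = 0.427 * 3.1 = 1.3237
Step 2: x = sqrt(1.3237)
x = 1.151 um


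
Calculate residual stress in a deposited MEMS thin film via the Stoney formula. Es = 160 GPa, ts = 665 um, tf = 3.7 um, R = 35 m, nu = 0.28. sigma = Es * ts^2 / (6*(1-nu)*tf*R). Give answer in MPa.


Step 1: Compute numerator: Es * ts^2 = 160 * 665^2 = 70756000 (GPa*um^2)
Step 2: Compute denominator (R in um): 6*(1-nu)*tf*R = 6*0.72*3.7*35e6 = 559440000.0 (um^2)
Step 3: sigma (GPa) = 70756000 / 559440000.0 = 1.26476e-01 GPa
Step 4: Convert to MPa (x1000): sigma = 126.5 MPa


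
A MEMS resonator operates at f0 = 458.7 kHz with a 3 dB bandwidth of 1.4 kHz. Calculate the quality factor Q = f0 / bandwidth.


Step 1: Q = f0 / bandwidth
Step 2: Q = 458.7 / 1.4
Q = 327.6


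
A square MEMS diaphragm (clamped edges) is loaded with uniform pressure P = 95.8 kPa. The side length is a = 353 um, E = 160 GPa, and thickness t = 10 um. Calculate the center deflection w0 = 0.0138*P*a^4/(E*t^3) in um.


Step 1: Convert pressure to compatible units (E is in GPa, so P in GPa).
P = 95.8 kPa = 95.8e-6 GPa
Step 2: Compute numerator: 0.0138 * P * a^4.
a^4 = 353^4 = 15527402881
numerator = 0.0138 * 95.8e-6 * 15527402881 = 2.05278e+04
Step 3: Compute denominator: E * t^3 = 160 * 10^3 = 160000
Step 4: w0 = numerator / denominator = 2.05278e+04 / 160000 = 0.1283 um


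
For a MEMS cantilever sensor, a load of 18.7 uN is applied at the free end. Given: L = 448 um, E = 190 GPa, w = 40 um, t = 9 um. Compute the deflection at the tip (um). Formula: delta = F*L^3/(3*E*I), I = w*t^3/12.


Step 1: Calculate the second moment of area.
I = w * t^3 / 12 = 40 * 9^3 / 12 = 2430.0 um^4
Step 2: Convert E to consistent units (1 GPa = 1000 uN/um^2).
E = 190 GPa = 190000 uN/um^2
Step 3: Calculate tip deflection.
delta = F * L^3 / (3 * E * I)
delta = 18.7 * 448^3 / (3 * 190000 * 2430.0)
delta = 1.2139 um


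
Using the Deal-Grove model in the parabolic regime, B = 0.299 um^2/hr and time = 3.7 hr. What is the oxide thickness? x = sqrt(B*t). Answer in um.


Step 1: Compute B*t = 0.299 * 3.7 = 1.1063
Step 2: x = sqrt(1.1063)
x = 1.052 um


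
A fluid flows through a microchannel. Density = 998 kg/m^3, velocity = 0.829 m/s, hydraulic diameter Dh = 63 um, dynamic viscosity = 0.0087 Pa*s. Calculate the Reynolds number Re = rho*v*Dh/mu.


Step 1: Convert Dh to meters: Dh = 63e-6 m
Step 2: Re = rho * v * Dh / mu
Re = 998 * 0.829 * 63e-6 / 0.0087
Re = 5.991


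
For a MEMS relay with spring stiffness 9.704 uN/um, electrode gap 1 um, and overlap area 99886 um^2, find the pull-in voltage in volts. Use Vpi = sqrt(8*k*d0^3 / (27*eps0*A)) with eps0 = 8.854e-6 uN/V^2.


Step 1: Compute numerator: 8 * k * d0^3 = 8 * 9.704 * 1^3 = 77.632
Step 2: Compute denominator: 27 * eps0 * A = 27 * 8.854e-6 * 99886 = 23.878547
Step 3: Vpi = sqrt(77.632 / 23.878547)
Vpi = 1.8 V


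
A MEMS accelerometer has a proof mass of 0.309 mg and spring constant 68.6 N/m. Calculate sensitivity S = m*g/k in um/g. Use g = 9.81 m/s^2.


Step 1: Convert mass: m = 0.309 mg = 3.09e-07 kg
Step 2: S = m * g / k = 3.09e-07 * 9.81 / 68.6
Step 3: S = 4.42e-08 m/g
Step 4: Convert to um/g: S = 0.044 um/g


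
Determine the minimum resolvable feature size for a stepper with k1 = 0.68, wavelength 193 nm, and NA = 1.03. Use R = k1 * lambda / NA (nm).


Step 1: Identify values: k1 = 0.68, lambda = 193 nm, NA = 1.03
Step 2: R = k1 * lambda / NA
R = 0.68 * 193 / 1.03
R = 127.4 nm


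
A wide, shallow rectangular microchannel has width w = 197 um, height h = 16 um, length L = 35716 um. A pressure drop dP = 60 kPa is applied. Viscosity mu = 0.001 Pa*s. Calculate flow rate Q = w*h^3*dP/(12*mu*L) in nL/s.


Step 1: Convert all dimensions to SI (meters).
w = 197e-6 m, h = 16e-6 m, L = 35716e-6 m, dP = 60e3 Pa
Step 2: Q = w * h^3 * dP / (12 * mu * L)
Q = 197e-6 * (16e-6)^3 * 60e3 / (12 * 0.001 * 35716e-6) = 1.1296226e-10 m^3/s
Step 3: Convert Q from m^3/s to nL/s (1 m^3 = 1e12 nL, so multiply by 1e12).
Q = 112.962 nL/s


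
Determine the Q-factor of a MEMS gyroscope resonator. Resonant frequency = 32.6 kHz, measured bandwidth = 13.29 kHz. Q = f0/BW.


Step 1: Q = f0 / bandwidth
Step 2: Q = 32.6 / 13.29
Q = 2.5


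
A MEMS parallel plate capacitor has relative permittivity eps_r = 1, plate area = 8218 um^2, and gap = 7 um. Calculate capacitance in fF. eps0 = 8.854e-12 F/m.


Step 1: Convert area to m^2: A = 8218e-12 m^2
Step 2: Convert gap to m: d = 7e-6 m
Step 3: C = eps0 * eps_r * A / d
C = 8.854e-12 * 1 * 8218e-12 / 7e-6
Step 4: Convert to fF (multiply by 1e15).
C = 10.39 fF


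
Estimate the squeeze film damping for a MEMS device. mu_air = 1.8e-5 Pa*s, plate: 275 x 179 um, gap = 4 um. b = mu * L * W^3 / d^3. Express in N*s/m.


Step 1: Convert to SI.
L = 275e-6 m, W = 179e-6 m, d = 4e-6 m
Step 2: W^3 = (179e-6)^3 = 5.74e-12 m^3
Step 3: d^3 = (4e-6)^3 = 6.40e-17 m^3
Step 4: b = 1.8e-5 * 275e-6 * 5.74e-12 / 6.40e-17
b = 4.44e-04 N*s/m


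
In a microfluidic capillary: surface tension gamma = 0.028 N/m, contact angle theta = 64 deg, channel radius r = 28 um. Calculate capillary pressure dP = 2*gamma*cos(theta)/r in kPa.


Step 1: cos(64 deg) = 0.4384
Step 2: Convert r to m: r = 28e-6 m
Step 3: dP = 2 * 0.028 * 0.4384 / 28e-6 = 876.8 Pa
Step 4: Convert Pa to kPa (divide by 1000).
dP = 0.88 kPa


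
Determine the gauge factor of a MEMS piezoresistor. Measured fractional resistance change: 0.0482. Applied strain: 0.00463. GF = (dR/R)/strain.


Step 1: Identify values.
dR/R = 0.0482, strain = 0.00463
Step 2: GF = (dR/R) / strain = 0.0482 / 0.00463
GF = 10.4


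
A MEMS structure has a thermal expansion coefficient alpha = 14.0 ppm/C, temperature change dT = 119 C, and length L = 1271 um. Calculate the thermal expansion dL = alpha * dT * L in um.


Step 1: Convert CTE: alpha = 14.0 ppm/C = 14.0e-6 /C
Step 2: dL = 14.0e-6 * 119 * 1271
dL = 2.1175 um


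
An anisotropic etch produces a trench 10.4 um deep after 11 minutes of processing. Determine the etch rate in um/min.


Step 1: Etch rate = depth / time
Step 2: rate = 10.4 / 11
rate = 0.945 um/min


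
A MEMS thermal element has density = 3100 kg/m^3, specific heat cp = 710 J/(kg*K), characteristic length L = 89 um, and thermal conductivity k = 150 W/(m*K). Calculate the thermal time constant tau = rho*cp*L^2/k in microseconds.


Step 1: Convert L to m: L = 89e-6 m
Step 2: L^2 = (89e-6)^2 = 7.921e-09 m^2
Step 3: tau = 3100 * 710 * 7.921e-09 / 150 = 1.1622747e-04 s
Step 4: Convert to microseconds (multiply by 1e6).
tau = 116.227 us


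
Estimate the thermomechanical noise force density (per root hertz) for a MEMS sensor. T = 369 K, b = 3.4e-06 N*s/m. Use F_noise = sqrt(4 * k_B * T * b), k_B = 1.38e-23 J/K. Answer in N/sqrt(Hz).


Step 1: Compute 4 * k_B * T * b
= 4 * 1.38e-23 * 369 * 3.4e-06
= 6.9254e-26 N^2/Hz
Step 2: F_noise = sqrt(6.9254e-26)
F_noise = 2.63e-13 N/sqrt(Hz)


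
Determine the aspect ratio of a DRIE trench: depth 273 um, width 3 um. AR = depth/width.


Step 1: AR = depth / width
Step 2: AR = 273 / 3
AR = 91.0


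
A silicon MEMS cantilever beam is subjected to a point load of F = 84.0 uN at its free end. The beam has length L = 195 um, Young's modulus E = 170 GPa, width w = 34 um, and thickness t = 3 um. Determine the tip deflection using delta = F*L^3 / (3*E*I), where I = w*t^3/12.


Step 1: Calculate the second moment of area.
I = w * t^3 / 12 = 34 * 3^3 / 12 = 76.5 um^4
Step 2: Convert E to consistent units (1 GPa = 1000 uN/um^2).
E = 170 GPa = 170000 uN/um^2
Step 3: Calculate tip deflection.
delta = F * L^3 / (3 * E * I)
delta = 84.0 * 195^3 / (3 * 170000 * 76.5)
delta = 15.9644 um


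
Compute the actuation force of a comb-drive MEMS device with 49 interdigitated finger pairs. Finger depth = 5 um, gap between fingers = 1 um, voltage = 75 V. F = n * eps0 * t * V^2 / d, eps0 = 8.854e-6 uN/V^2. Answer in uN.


Step 1: Parameters: n=49, eps0=8.854e-6 uN/V^2, t=5 um, V=75 V, d=1 um
Step 2: V^2 = 5625
Step 3: F = 49 * 8.854e-6 * 5 * 5625 / 1
F = 12.202 uN


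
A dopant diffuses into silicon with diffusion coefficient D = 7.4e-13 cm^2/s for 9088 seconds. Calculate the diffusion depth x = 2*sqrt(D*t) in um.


Step 1: Compute D*t = 7.4e-13 * 9088 = 6.72512e-09 cm^2
Step 2: sqrt(D*t) = 8.2007e-05 cm
Step 3: x = 2 * 8.2007e-05 cm = 1.64014e-04 cm
Step 4: Convert to um (1 cm = 1e4 um): x = 1.64 um


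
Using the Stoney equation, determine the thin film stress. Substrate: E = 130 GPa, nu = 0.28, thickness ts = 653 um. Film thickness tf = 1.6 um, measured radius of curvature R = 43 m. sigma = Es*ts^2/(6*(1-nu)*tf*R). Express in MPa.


Step 1: Compute numerator: Es * ts^2 = 130 * 653^2 = 55433170 (GPa*um^2)
Step 2: Compute denominator (R in um): 6*(1-nu)*tf*R = 6*0.72*1.6*43e6 = 297216000.0 (um^2)
Step 3: sigma (GPa) = 55433170 / 297216000.0 = 1.86508e-01 GPa
Step 4: Convert to MPa (x1000): sigma = 186.5 MPa


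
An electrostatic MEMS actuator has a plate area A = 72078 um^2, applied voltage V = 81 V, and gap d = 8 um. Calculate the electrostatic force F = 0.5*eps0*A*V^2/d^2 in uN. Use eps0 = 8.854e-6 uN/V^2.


Step 1: Identify parameters.
eps0 = 8.854e-6 uN/V^2, A = 72078 um^2, V = 81 V, d = 8 um
Step 2: Compute V^2 = 81^2 = 6561
Step 3: Compute d^2 = 8^2 = 64
Step 4: F = 0.5 * 8.854e-6 * 72078 * 6561 / 64
F = 32.712 uN


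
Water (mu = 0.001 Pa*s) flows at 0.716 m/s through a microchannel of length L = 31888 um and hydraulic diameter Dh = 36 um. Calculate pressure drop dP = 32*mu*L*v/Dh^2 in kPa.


Step 1: Convert to SI: L = 31888e-6 m, Dh = 36e-6 m
Step 2: dP = 32 * 0.001 * 31888e-6 * 0.716 / (36e-6)^2
Step 3: dP = 563748.35 Pa
Step 4: Convert to kPa: dP = 563.75 kPa


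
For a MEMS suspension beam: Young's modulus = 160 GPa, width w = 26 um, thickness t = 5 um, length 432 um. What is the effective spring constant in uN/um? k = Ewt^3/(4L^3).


Step 1: Convert E to consistent units (1 GPa = 1000 uN/um^2).
E = 160 GPa = 160000 uN/um^2
Step 2: Compute t^3 = 5^3 = 125
Step 3: Compute L^3 = 432^3 = 80621568
Step 4: k = 160000 * 26 * 125 / (4 * 80621568)
k = 1.6125 uN/um


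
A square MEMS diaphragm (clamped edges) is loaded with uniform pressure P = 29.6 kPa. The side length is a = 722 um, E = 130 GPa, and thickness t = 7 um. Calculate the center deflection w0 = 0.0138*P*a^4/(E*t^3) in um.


Step 1: Convert pressure to compatible units (E is in GPa, so P in GPa).
P = 29.6 kPa = 29.6e-6 GPa
Step 2: Compute numerator: 0.0138 * P * a^4.
a^4 = 722^4 = 271737008656
numerator = 0.0138 * 29.6e-6 * 271737008656 = 1.109991e+05
Step 3: Compute denominator: E * t^3 = 130 * 7^3 = 44590
Step 4: w0 = numerator / denominator = 1.109991e+05 / 44590 = 2.4893 um


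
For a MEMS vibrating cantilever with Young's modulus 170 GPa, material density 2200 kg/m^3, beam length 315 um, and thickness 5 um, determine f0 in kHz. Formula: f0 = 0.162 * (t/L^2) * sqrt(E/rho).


Step 1: Convert units to SI.
t_SI = 5e-6 m, L_SI = 315e-6 m
Step 2: Calculate sqrt(E/rho).
sqrt(170e9 / 2200) = 8790.49 m/s
Step 3: Compute f0.
f0 = 0.162 * 5e-6 / (315e-6)^2 * 8790.49 = 71759.1 Hz = 71.76 kHz


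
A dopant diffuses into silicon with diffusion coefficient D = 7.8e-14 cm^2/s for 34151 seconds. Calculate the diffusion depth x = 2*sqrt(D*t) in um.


Step 1: Compute D*t = 7.8e-14 * 34151 = 2.663778e-09 cm^2
Step 2: sqrt(D*t) = 5.16118e-05 cm
Step 3: x = 2 * 5.16118e-05 cm = 1.032236e-04 cm
Step 4: Convert to um (1 cm = 1e4 um): x = 1.032 um


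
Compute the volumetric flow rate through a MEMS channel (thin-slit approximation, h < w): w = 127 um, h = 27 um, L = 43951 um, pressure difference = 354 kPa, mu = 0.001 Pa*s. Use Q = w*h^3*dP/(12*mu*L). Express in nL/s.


Step 1: Convert all dimensions to SI (meters).
w = 127e-6 m, h = 27e-6 m, L = 43951e-6 m, dP = 354e3 Pa
Step 2: Q = w * h^3 * dP / (12 * mu * L)
Q = 127e-6 * (27e-6)^3 * 354e3 / (12 * 0.001 * 43951e-6) = 1.67783121e-09 m^3/s
Step 3: Convert Q from m^3/s to nL/s (1 m^3 = 1e12 nL, so multiply by 1e12).
Q = 1677.831 nL/s


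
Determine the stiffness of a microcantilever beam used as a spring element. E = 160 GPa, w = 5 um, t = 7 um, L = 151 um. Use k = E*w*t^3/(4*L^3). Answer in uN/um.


Step 1: Convert E to consistent units (1 GPa = 1000 uN/um^2).
E = 160 GPa = 160000 uN/um^2
Step 2: Compute t^3 = 7^3 = 343
Step 3: Compute L^3 = 151^3 = 3442951
Step 4: k = 160000 * 5 * 343 / (4 * 3442951)
k = 19.9248 uN/um


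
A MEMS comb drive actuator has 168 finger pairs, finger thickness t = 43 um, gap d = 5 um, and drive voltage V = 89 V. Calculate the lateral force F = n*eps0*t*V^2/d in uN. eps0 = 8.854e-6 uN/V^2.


Step 1: Parameters: n=168, eps0=8.854e-6 uN/V^2, t=43 um, V=89 V, d=5 um
Step 2: V^2 = 7921
Step 3: F = 168 * 8.854e-6 * 43 * 7921 / 5
F = 101.327 uN


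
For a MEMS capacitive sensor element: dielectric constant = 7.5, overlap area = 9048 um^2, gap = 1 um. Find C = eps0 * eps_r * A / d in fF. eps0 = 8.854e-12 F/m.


Step 1: Convert area to m^2: A = 9048e-12 m^2
Step 2: Convert gap to m: d = 1e-6 m
Step 3: C = eps0 * eps_r * A / d
C = 8.854e-12 * 7.5 * 9048e-12 / 1e-6
Step 4: Convert to fF (multiply by 1e15).
C = 600.83 fF


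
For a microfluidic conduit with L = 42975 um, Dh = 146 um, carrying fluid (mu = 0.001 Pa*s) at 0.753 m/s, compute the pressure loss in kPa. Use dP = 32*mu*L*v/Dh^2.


Step 1: Convert to SI: L = 42975e-6 m, Dh = 146e-6 m
Step 2: dP = 32 * 0.001 * 42975e-6 * 0.753 / (146e-6)^2
Step 3: dP = 48579.73 Pa
Step 4: Convert to kPa: dP = 48.58 kPa


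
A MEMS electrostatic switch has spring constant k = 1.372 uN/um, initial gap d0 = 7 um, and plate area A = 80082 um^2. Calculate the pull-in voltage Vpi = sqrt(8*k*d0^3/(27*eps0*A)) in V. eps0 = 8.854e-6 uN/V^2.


Step 1: Compute numerator: 8 * k * d0^3 = 8 * 1.372 * 7^3 = 3764.768
Step 2: Compute denominator: 27 * eps0 * A = 27 * 8.854e-6 * 80082 = 19.144243
Step 3: Vpi = sqrt(3764.768 / 19.144243)
Vpi = 14.02 V


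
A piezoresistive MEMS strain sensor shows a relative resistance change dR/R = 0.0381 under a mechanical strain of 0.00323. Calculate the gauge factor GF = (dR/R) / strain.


Step 1: Identify values.
dR/R = 0.0381, strain = 0.00323
Step 2: GF = (dR/R) / strain = 0.0381 / 0.00323
GF = 11.8


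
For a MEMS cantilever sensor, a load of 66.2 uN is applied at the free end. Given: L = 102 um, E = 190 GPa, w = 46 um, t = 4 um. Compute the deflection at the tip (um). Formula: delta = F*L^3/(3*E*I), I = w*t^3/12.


Step 1: Calculate the second moment of area.
I = w * t^3 / 12 = 46 * 4^3 / 12 = 245.3333 um^4
Step 2: Convert E to consistent units (1 GPa = 1000 uN/um^2).
E = 190 GPa = 190000 uN/um^2
Step 3: Calculate tip deflection.
delta = F * L^3 / (3 * E * I)
delta = 66.2 * 102^3 / (3 * 190000 * 245.3333)
delta = 0.5024 um


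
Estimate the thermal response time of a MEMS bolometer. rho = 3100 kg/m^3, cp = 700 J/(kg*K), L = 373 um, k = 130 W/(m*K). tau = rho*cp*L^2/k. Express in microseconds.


Step 1: Convert L to m: L = 373e-6 m
Step 2: L^2 = (373e-6)^2 = 1.39129e-07 m^2
Step 3: tau = 3100 * 700 * 1.39129e-07 / 130 = 2.32238408e-03 s
Step 4: Convert to microseconds (multiply by 1e6).
tau = 2322.384 us


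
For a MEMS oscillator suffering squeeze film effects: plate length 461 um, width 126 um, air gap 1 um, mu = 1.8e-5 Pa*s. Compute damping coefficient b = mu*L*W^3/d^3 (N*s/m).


Step 1: Convert to SI.
L = 461e-6 m, W = 126e-6 m, d = 1e-6 m
Step 2: W^3 = (126e-6)^3 = 2.00e-12 m^3
Step 3: d^3 = (1e-6)^3 = 1.00e-18 m^3
Step 4: b = 1.8e-5 * 461e-6 * 2.00e-12 / 1.00e-18
b = 1.66e-02 N*s/m


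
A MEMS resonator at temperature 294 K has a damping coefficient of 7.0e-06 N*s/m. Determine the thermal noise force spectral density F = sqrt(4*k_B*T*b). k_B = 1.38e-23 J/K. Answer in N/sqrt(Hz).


Step 1: Compute 4 * k_B * T * b
= 4 * 1.38e-23 * 294 * 7.0e-06
= 1.1360e-25 N^2/Hz
Step 2: F_noise = sqrt(1.1360e-25)
F_noise = 3.37e-13 N/sqrt(Hz)


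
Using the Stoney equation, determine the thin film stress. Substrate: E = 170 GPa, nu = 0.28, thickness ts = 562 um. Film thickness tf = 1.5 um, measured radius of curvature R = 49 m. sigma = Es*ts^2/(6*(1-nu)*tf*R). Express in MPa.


Step 1: Compute numerator: Es * ts^2 = 170 * 562^2 = 53693480 (GPa*um^2)
Step 2: Compute denominator (R in um): 6*(1-nu)*tf*R = 6*0.72*1.5*49e6 = 317520000.0 (um^2)
Step 3: sigma (GPa) = 53693480 / 317520000.0 = 1.69103e-01 GPa
Step 4: Convert to MPa (x1000): sigma = 169.1 MPa


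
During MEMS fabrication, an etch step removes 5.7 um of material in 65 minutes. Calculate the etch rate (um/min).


Step 1: Etch rate = depth / time
Step 2: rate = 5.7 / 65
rate = 0.088 um/min


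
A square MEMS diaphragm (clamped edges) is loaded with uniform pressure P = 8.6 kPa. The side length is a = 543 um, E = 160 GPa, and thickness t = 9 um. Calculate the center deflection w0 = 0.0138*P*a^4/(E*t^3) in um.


Step 1: Convert pressure to compatible units (E is in GPa, so P in GPa).
P = 8.6 kPa = 8.6e-6 GPa
Step 2: Compute numerator: 0.0138 * P * a^4.
a^4 = 543^4 = 86935932801
numerator = 0.0138 * 8.6e-6 * 86935932801 = 1.0318e+04
Step 3: Compute denominator: E * t^3 = 160 * 9^3 = 116640
Step 4: w0 = numerator / denominator = 1.0318e+04 / 116640 = 0.0885 um


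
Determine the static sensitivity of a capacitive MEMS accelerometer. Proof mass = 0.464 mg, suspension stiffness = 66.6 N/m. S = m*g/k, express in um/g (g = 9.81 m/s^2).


Step 1: Convert mass: m = 0.464 mg = 4.64e-07 kg
Step 2: S = m * g / k = 4.64e-07 * 9.81 / 66.6
Step 3: S = 6.83e-08 m/g
Step 4: Convert to um/g: S = 0.068 um/g


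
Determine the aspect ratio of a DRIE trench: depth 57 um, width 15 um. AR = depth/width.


Step 1: AR = depth / width
Step 2: AR = 57 / 15
AR = 3.8


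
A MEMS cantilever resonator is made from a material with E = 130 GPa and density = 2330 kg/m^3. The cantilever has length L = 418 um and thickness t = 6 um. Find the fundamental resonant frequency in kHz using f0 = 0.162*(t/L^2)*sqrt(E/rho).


Step 1: Convert units to SI.
t_SI = 6e-6 m, L_SI = 418e-6 m
Step 2: Calculate sqrt(E/rho).
sqrt(130e9 / 2330) = 7469.54 m/s
Step 3: Compute f0.
f0 = 0.162 * 6e-6 / (418e-6)^2 * 7469.54 = 41553.5 Hz = 41.55 kHz


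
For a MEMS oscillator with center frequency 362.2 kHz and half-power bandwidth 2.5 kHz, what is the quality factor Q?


Step 1: Q = f0 / bandwidth
Step 2: Q = 362.2 / 2.5
Q = 144.9
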